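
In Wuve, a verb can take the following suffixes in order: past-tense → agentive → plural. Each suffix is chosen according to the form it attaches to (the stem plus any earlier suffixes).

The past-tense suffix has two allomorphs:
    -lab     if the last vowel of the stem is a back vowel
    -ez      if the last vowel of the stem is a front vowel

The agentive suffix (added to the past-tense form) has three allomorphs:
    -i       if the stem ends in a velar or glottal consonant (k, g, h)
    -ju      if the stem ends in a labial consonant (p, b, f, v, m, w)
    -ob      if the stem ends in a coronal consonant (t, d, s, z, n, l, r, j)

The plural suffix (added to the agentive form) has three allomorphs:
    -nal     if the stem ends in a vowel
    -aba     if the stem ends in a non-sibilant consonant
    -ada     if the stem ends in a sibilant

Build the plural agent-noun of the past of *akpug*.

akpuglabjunal

The last vowel of *akpug* is /u/, which is a back vowel, so the past-tense suffix is -lab, giving *akpuglab*.
The past-tense form *akpuglab* — final consonant /b/ (labial) → -ju → *akpuglabju*.
The agentive form *akpuglabju*: final sound = /u/, a vowel → -nal → *akpuglabjunal*.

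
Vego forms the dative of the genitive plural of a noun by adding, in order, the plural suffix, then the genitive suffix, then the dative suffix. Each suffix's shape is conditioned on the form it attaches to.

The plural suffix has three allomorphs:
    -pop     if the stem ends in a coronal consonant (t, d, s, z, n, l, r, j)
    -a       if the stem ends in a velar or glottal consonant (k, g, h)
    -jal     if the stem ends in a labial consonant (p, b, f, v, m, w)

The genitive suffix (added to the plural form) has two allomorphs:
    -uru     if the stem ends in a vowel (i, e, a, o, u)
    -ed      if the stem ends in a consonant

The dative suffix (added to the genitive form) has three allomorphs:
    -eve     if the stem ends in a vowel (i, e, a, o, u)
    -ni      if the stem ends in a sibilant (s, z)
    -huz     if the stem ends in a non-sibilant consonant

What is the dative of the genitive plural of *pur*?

Since the final consonant of *pur* is /r/ (coronal), it takes -pop, giving *purpop*.
The final sound of the plural form *purpop* is /p/, which is a consonant, so the genitive suffix is -ed, giving *purpoped*.
The genitive form *purpoped* — final sound /d/ (a non-sibilant consonant) → -huz → *purpopedhuz*.

purpopedhuz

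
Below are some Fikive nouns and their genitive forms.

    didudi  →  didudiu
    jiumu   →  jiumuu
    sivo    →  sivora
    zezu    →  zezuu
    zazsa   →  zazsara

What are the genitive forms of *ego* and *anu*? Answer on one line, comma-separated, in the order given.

The suffix is conditioned by the last vowel: -u when the last vowel of the stem is a high vowel (*didudi*, *jiumu*, *zezu*); -ra when the last vowel of the stem is a non-high vowel (*sivo*, *zazsa*).
The last vowel of *ego* is /o/, which is a non-high vowel, so the suffix is -ra, giving *egora*.
The last vowel of *anu* is /u/, which is a high vowel, so the suffix is -u, giving *anuu*.

egora, anuu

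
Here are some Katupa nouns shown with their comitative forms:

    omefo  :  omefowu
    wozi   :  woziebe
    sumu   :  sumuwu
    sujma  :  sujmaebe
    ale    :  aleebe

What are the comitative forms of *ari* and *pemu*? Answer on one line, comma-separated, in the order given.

ariebe, pemuwu

The alternation tracks the last vowel of the stem — -wu when the last vowel of the stem is a rounded vowel (*omefo*, *sumu*); -ebe when the last vowel of the stem is an unrounded vowel (*wozi*, *sujma*, *ale*).
Since the last vowel of *ari* is /i/ (an unrounded vowel), it takes -ebe, giving *ariebe*.
*pemu*: last vowel = /u/, a rounded vowel → -wu → *pemuwu*.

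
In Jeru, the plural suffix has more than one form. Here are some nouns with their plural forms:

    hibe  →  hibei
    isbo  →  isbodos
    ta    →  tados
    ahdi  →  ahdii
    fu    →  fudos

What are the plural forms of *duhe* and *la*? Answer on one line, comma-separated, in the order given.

Looking at the last vowel of each stem: -i when the last vowel of the stem is a front vowel (*hibe*, *ahdi*); -dos when the last vowel of the stem is a back vowel (*isbo*, *ta*, *fu*).
*duhe*: last vowel = /e/, a front vowel → -i → *duhei*.
The last vowel of *la* is /a/, which is a back vowel, so the suffix is -dos, giving *lados*.

duhei, lados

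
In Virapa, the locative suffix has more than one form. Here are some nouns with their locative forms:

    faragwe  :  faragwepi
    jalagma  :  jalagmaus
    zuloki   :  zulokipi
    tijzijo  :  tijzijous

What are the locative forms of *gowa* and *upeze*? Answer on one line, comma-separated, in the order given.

gowaus, upezepi

The alternation tracks the last vowel of the stem — -pi when the last vowel of the stem is a front vowel (*faragwe*, *zuloki*); -us when the last vowel of the stem is a back vowel (*jalagma*, *tijzijo*).
Since the last vowel of *gowa* is /a/ (a back vowel), it takes -us, giving *gowaus*.
The last vowel of *upeze* is /e/, which is a front vowel, so the suffix is -pi, giving *upezepi*.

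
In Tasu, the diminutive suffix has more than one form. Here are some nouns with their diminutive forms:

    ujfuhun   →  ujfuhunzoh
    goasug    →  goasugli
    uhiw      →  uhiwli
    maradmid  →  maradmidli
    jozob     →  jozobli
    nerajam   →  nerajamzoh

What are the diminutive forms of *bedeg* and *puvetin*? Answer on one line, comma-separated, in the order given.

Looking at the final consonant of each stem: -zoh when the stem ends in a nasal (*ujfuhun*, *nerajam*); -li when the stem ends in a non-nasal consonant (*goasug*, *uhiw*, *maradmid*, *jozob*).
The final consonant of *bedeg* is /g/, which is non-nasal, so the suffix is -li, giving *bedegli*.
The final consonant of *puvetin* is /n/, which is a nasal, so the suffix is -zoh, giving *puvetinzoh*.

bedegli, puvetinzoh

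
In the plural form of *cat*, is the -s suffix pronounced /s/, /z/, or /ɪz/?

The stem *cat* ends in a voiceless non-sibilant consonant.
The plural suffix surfaces as /ɪz/ after sibilants, /s/ after other voiceless consonants, and /z/ after other voiced sounds.
So the plural -s on *cat* is pronounced /s/.

/s/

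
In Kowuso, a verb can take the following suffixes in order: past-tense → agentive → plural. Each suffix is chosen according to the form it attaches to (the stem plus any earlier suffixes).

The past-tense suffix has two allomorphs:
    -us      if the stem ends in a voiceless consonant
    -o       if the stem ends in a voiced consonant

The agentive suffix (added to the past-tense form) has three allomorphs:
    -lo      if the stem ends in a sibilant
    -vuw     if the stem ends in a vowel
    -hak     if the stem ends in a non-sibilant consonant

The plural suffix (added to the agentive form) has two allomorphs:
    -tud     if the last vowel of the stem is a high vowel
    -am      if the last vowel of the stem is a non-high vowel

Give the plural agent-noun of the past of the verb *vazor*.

vazorovuwtud

The final consonant of *vazor* is /r/, which is voiced, so the past-tense suffix is -o, giving *vazoro*.
The past-tense form *vazoro* — final sound /o/ (a vowel) → -vuw → *vazorovuw*.
Since the last vowel of the agentive form *vazorovuw* is /u/ (a high vowel), it takes -tud, giving *vazorovuwtud*.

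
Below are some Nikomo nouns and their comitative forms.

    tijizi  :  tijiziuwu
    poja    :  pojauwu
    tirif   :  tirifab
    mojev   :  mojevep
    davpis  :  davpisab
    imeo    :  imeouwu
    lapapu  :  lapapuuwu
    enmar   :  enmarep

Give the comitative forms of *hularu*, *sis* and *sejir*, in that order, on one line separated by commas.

hularuuwu, sisab, sejirep

The pattern is voicing of the final sound: -ab when the stem ends in a voiceless consonant (*tirif*, *davpis*); -ep when the stem ends in a voiced consonant (*mojev*, *enmar*); -uwu when the stem ends in a vowel (*tijizi*, *poja*, *imeo*, *lapapu*).
*hularu*: final sound = /u/, a vowel → -uwu → *hularuuwu*.
*sis*: final sound = /s/, a voiceless consonant → -ab → *sisab*.
Since the final sound of *sejir* is /r/ (a voiced consonant), it takes -ep, giving *sejirep*.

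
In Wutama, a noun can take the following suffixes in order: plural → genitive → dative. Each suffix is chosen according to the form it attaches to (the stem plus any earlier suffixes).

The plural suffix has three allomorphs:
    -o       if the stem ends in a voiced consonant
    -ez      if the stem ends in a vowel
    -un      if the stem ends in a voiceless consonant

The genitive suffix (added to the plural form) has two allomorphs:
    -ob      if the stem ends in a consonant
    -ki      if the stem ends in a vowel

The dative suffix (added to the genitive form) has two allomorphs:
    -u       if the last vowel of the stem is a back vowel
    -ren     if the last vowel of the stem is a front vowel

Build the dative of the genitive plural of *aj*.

The final sound of *aj* is /j/, which is a voiced consonant, so the plural suffix is -o, giving *ajo*.
The plural form *ajo* — final sound /o/ (a vowel) → -ki → *ajoki*.
The last vowel of the genitive form *ajoki* is /i/, which is a front vowel, so the dative suffix is -ren, giving *ajokiren*.

ajokiren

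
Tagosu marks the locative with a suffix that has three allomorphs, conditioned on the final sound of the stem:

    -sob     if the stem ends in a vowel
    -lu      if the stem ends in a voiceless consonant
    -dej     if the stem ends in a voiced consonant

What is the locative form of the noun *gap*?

*gap* — final sound /p/ (a voiceless consonant) → -lu → *gaplu*.

gaplu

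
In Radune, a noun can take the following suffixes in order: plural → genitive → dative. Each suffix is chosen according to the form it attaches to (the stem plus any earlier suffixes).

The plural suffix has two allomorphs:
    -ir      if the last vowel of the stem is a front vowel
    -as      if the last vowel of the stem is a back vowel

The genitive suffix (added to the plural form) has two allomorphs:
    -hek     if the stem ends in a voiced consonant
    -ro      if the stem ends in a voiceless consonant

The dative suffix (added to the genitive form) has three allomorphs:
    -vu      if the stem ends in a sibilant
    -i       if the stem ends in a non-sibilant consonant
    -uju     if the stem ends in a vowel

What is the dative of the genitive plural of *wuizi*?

*wuizi* — last vowel /i/ (a front vowel) → -ir → *wuiziir*.
Since the final consonant of the plural form *wuiziir* is /r/ (voiced), it takes -hek, giving *wuiziirhek*.
Since the final sound of the genitive form *wuiziirhek* is /k/ (a non-sibilant consonant), it takes -i, giving *wuiziirheki*.

wuiziirheki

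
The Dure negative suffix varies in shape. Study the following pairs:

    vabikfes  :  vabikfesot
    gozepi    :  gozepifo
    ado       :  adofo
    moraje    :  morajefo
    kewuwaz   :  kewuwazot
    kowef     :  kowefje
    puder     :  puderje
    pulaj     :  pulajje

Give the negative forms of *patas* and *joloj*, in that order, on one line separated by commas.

Looking at the final sound of each stem: -ot when the stem ends in a sibilant (*vabikfes*, *kewuwaz*); -je when the stem ends in a non-sibilant consonant (*kowef*, *puder*, *pulaj*); -fo when the stem ends in a vowel (*gozepi*, *ado*, *moraje*).
*patas*: final sound = /s/, a sibilant → -ot → *patasot*.
Since the final sound of *joloj* is /j/ (a non-sibilant consonant), it takes -je, giving *jolojje*.

patasot, jolojje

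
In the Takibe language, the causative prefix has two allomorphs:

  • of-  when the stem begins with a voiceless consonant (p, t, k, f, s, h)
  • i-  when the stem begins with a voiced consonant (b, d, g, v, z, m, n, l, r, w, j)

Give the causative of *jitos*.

The first consonant of *jitos* is /j/, which is voiced, so the prefix is i-, giving *ijitos*.

ijitos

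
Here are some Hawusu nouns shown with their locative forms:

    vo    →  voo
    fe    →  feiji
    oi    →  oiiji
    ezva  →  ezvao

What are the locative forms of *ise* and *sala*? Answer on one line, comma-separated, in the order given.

iseiji, salao

The suffix is conditioned by the last vowel: -iji when the last vowel of the stem is a front vowel (*fe*, *oi*); -o when the last vowel of the stem is a back vowel (*vo*, *ezva*).
*ise*: last vowel = /e/, a front vowel → -iji → *iseiji*.
*sala*: last vowel = /a/, a back vowel → -o → *salao*.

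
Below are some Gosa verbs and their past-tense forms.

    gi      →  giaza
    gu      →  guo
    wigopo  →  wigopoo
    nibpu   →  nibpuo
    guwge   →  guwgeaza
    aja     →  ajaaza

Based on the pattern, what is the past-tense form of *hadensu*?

Looking at the last vowel of each stem: -o when the last vowel of the stem is a rounded vowel (*gu*, *wigopo*, *nibpu*); -aza when the last vowel of the stem is an unrounded vowel (*gi*, *guwge*, *aja*).
*hadensu* — last vowel /u/ (a rounded vowel) → -o → *hadensuo*.

hadensuo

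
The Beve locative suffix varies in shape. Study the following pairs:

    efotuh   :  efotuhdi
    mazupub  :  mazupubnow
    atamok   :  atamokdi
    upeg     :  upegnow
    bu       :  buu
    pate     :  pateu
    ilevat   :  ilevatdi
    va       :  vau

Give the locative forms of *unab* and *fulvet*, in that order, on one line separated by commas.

unabnow, fulvetdi

The pattern is voicing of the final sound: -di when the stem ends in a voiceless consonant (*efotuh*, *atamok*, *ilevat*); -now when the stem ends in a voiced consonant (*mazupub*, *upeg*); -u when the stem ends in a vowel (*bu*, *pate*, *va*).
*unab* — final sound /b/ (a voiced consonant) → -now → *unabnow*.
The final sound of *fulvet* is /t/, which is a voiceless consonant, so the suffix is -di, giving *fulvetdi*.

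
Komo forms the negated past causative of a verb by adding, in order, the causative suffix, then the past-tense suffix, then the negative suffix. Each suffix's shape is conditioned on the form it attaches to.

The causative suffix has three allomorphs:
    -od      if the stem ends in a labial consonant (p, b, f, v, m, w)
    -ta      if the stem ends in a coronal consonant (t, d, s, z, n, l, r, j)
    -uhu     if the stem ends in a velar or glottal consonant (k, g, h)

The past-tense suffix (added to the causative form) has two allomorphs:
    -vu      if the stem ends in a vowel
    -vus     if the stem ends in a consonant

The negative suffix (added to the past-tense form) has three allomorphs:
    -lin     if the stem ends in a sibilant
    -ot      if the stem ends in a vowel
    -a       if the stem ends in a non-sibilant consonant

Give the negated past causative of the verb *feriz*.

feriztavuot

The final consonant of *feriz* is /z/, which is coronal, so the causative suffix is -ta, giving *ferizta*.
The causative form *ferizta*: final sound = /a/, a vowel → -vu → *feriztavu*.
The final sound of the past-tense form *feriztavu* is /u/, which is a vowel, so the negative suffix is -ot, giving *feriztavuot*.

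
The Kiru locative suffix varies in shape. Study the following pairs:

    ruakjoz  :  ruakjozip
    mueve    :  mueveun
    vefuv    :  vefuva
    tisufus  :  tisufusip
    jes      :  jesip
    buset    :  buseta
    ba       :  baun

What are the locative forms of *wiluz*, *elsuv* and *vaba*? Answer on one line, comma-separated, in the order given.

The pattern is sibilance of the final sound: -ip when the stem ends in a sibilant (*ruakjoz*, *tisufus*, *jes*); -a when the stem ends in a non-sibilant consonant (*vefuv*, *buset*); -un when the stem ends in a vowel (*mueve*, *ba*).
*wiluz*: final sound = /z/, a sibilant → -ip → *wiluzip*.
The final sound of *elsuv* is /v/, which is a non-sibilant consonant, so the suffix is -a, giving *elsuva*.
*vaba* — final sound /a/ (a vowel) → -un → *vabaun*.

wiluzip, elsuva, vabaun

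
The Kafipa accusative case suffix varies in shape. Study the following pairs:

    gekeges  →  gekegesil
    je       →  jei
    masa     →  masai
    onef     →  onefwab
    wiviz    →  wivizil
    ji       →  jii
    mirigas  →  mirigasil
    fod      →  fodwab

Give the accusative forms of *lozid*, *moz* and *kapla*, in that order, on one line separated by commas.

lozidwab, mozil, kaplai

The alternation tracks the final sound of the stem — -il when the stem ends in a sibilant (*gekeges*, *wiviz*, *mirigas*); -wab when the stem ends in a non-sibilant consonant (*onef*, *fod*); -i when the stem ends in a vowel (*je*, *masa*, *ji*).
*lozid*: final sound = /d/, a non-sibilant consonant → -wab → *lozidwab*.
*moz* — final sound /z/ (a sibilant) → -il → *mozil*.
The final sound of *kapla* is /a/, which is a vowel, so the suffix is -i, giving *kaplai*.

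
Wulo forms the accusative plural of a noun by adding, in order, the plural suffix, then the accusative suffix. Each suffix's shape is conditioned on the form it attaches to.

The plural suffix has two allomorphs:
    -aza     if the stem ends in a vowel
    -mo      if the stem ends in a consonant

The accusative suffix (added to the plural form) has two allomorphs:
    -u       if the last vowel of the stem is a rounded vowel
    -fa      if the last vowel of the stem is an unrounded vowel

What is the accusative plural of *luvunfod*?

luvunfodmou

Since the final sound of *luvunfod* is /d/ (a consonant), it takes -mo, giving *luvunfodmo*.
The plural form *luvunfodmo* — last vowel /o/ (a rounded vowel) → -u → *luvunfodmou*.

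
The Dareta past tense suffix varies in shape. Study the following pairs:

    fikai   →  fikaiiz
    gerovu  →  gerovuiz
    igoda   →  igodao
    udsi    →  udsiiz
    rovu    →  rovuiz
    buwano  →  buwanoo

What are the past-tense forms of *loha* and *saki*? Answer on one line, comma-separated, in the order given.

lohao, sakiiz

Looking at the last vowel of each stem: -iz when the last vowel of the stem is a high vowel (*fikai*, *gerovu*, *udsi*, *rovu*); -o when the last vowel of the stem is a non-high vowel (*igoda*, *buwano*).
*loha* — last vowel /a/ (a non-high vowel) → -o → *lohao*.
The last vowel of *saki* is /i/, which is a high vowel, so the suffix is -iz, giving *sakiiz*.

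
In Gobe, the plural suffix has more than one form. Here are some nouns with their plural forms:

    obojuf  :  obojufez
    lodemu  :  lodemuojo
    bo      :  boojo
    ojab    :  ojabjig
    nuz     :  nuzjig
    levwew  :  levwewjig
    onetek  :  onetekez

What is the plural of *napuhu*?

The alternation tracks the final sound of the stem — -ez when the stem ends in a voiceless consonant (*obojuf*, *onetek*); -jig when the stem ends in a voiced consonant (*ojab*, *nuz*, *levwew*); -ojo when the stem ends in a vowel (*lodemu*, *bo*).
*napuhu* — final sound /u/ (a vowel) → -ojo → *napuhuojo*.

napuhuojo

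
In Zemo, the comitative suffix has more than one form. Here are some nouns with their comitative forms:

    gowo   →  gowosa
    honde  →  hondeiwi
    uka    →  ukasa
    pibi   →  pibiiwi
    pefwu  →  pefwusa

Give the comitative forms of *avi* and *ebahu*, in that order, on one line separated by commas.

The alternation tracks the last vowel of the stem — -iwi when the last vowel of the stem is a front vowel (*honde*, *pibi*); -sa when the last vowel of the stem is a back vowel (*gowo*, *uka*, *pefwu*).
*avi*: last vowel = /i/, a front vowel → -iwi → *aviiwi*.
*ebahu*: last vowel = /u/, a back vowel → -sa → *ebahusa*.

aviiwi, ebahusa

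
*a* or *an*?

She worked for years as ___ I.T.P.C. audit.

The indefinite article is chosen by the initial *sound* of the following word, not its spelling.
The initialism *I.T.P.C.* is read letter by letter; the first letter, I, is pronounced /aɪ/, which begins with a vowel sound.
So the article is *an*: She worked for years as an I.T.P.C. audit.

an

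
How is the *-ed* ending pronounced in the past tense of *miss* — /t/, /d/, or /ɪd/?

The stem *miss* ends in a voiceless consonant other than /t/.
The -ed suffix is realized as /ɪd/ after /t, d/; as /t/ after other voiceless consonants; and as /d/ after other voiced sounds.
So -ed on *miss* is pronounced /t/.

/t/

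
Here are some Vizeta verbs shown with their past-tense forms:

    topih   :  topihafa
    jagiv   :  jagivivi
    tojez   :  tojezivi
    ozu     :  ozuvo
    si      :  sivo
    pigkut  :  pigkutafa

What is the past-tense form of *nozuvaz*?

Looking at the final sound of each stem: -afa when the stem ends in a voiceless consonant (*topih*, *pigkut*); -ivi when the stem ends in a voiced consonant (*jagiv*, *tojez*); -vo when the stem ends in a vowel (*ozu*, *si*).
The final sound of *nozuvaz* is /z/, which is a voiced consonant, so the suffix is -ivi, giving *nozuvazivi*.

nozuvazivi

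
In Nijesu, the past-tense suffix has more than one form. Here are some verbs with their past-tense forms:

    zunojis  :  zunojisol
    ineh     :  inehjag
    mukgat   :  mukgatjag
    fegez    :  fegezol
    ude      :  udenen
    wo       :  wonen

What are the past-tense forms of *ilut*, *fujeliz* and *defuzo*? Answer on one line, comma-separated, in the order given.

The alternation tracks the final sound of the stem — -ol when the stem ends in a sibilant (*zunojis*, *fegez*); -jag when the stem ends in a non-sibilant consonant (*ineh*, *mukgat*); -nen when the stem ends in a vowel (*ude*, *wo*).
Since the final sound of *ilut* is /t/ (a non-sibilant consonant), it takes -jag, giving *ilutjag*.
*fujeliz* — final sound /z/ (a sibilant) → -ol → *fujelizol*.
Since the final sound of *defuzo* is /o/ (a vowel), it takes -nen, giving *defuzonen*.

ilutjag, fujelizol, defuzonen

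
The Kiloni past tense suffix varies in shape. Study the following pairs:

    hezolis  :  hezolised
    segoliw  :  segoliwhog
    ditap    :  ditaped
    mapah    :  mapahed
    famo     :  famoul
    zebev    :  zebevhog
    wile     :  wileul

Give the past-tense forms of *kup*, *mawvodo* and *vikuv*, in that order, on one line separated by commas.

kuped, mawvodoul, vikuvhog

Looking at the final sound of each stem: -ed when the stem ends in a voiceless consonant (*hezolis*, *ditap*, *mapah*); -hog when the stem ends in a voiced consonant (*segoliw*, *zebev*); -ul when the stem ends in a vowel (*famo*, *wile*).
*kup* — final sound /p/ (a voiceless consonant) → -ed → *kuped*.
The final sound of *mawvodo* is /o/, which is a vowel, so the suffix is -ul, giving *mawvodoul*.
The final sound of *vikuv* is /v/, which is a voiced consonant, so the suffix is -hog, giving *vikuvhog*.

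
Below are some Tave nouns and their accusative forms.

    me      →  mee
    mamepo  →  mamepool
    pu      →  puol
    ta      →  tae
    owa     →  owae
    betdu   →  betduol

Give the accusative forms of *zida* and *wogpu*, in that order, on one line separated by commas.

zidae, wogpuol

The alternation tracks the last vowel of the stem — -ol when the last vowel of the stem is a rounded vowel (*mamepo*, *pu*, *betdu*); -e when the last vowel of the stem is an unrounded vowel (*me*, *ta*, *owa*).
The last vowel of *zida* is /a/, which is an unrounded vowel, so the suffix is -e, giving *zidae*.
*wogpu*: last vowel = /u/, a rounded vowel → -ol → *wogpuol*.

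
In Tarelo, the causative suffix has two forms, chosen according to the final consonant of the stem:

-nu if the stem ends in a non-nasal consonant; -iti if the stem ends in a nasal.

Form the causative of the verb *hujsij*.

*hujsij*: final consonant = /j/, non-nasal → -nu → *hujsijnu*.

hujsijnu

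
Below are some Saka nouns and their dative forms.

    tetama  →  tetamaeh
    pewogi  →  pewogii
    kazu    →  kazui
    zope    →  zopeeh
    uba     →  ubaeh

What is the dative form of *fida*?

The pattern is height harmony: -i when the last vowel of the stem is a high vowel (*pewogi*, *kazu*); -eh when the last vowel of the stem is a non-high vowel (*tetama*, *zope*, *uba*).
*fida* — last vowel /a/ (a non-high vowel) → -eh → *fidaeh*.

fidaeh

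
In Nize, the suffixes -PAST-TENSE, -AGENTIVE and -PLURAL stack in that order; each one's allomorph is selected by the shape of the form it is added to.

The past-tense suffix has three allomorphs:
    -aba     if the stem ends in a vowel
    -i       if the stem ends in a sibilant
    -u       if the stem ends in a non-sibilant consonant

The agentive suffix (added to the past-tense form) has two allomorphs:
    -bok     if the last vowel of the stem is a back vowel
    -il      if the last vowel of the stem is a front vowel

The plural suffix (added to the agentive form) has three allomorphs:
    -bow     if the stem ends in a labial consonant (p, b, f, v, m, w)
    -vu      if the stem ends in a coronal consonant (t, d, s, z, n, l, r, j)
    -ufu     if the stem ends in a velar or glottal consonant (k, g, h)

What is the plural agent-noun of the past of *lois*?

loisiilvu

The final sound of *lois* is /s/, which is a sibilant, so the past-tense suffix is -i, giving *loisi*.
The past-tense form *loisi* — last vowel /i/ (a front vowel) → -il → *loisiil*.
The final consonant of the agentive form *loisiil* is /l/, which is coronal, so the plural suffix is -vu, giving *loisiilvu*.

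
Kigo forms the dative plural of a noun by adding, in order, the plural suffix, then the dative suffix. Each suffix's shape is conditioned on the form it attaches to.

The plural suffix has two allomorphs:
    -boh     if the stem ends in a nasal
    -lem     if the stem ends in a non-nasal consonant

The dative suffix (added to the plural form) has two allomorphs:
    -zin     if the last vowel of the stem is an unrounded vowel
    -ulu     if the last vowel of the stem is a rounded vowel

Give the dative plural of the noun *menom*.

menombohulu

Since the final consonant of *menom* is /m/ (a nasal), it takes -boh, giving *menomboh*.
The last vowel of the plural form *menomboh* is /o/, which is a rounded vowel, so the dative suffix is -ulu, giving *menombohulu*.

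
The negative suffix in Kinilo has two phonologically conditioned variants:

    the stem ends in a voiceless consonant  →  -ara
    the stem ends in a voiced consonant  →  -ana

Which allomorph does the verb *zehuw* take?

-ana

*zehuw* — final consonant /w/ (voiced) → -ana.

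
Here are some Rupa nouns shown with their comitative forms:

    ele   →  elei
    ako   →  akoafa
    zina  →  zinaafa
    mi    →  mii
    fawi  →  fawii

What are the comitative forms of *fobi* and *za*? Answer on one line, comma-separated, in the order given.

fobii, zaafa

The suffix is conditioned by the last vowel: -i when the last vowel of the stem is a front vowel (*ele*, *mi*, *fawi*); -afa when the last vowel of the stem is a back vowel (*ako*, *zina*).
*fobi* — last vowel /i/ (a front vowel) → -i → *fobii*.
The last vowel of *za* is /a/, which is a back vowel, so the suffix is -afa, giving *zaafa*.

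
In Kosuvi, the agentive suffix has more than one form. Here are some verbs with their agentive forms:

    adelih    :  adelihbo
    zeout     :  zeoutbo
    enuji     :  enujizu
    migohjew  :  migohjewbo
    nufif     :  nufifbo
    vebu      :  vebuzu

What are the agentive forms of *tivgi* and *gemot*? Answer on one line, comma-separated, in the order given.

tivgizu, gemotbo

The alternation tracks the final sound of the stem — -bo when the stem ends in a consonant (*adelih*, *zeout*, *migohjew*, *nufif*); -zu when the stem ends in a vowel (*enuji*, *vebu*).
*tivgi*: final sound = /i/, a vowel → -zu → *tivgizu*.
Since the final sound of *gemot* is /t/ (a consonant), it takes -bo, giving *gemotbo*.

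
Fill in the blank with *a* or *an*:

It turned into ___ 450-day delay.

a

The indefinite article is chosen by the initial *sound* of the following word, not its spelling.
The number *450* is spoken "four hundred …", beginning with /fɔr/ — a consonant sound.
So the article is *a*: It turned into a 450-day delay.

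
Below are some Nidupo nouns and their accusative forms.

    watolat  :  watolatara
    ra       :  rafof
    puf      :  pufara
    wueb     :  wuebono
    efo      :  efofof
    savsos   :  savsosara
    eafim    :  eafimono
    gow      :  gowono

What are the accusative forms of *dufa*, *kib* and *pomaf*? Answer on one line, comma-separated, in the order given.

dufafof, kibono, pomafara

Looking at the final sound of each stem: -ara when the stem ends in a voiceless consonant (*watolat*, *puf*, *savsos*); -ono when the stem ends in a voiced consonant (*wueb*, *eafim*, *gow*); -fof when the stem ends in a vowel (*ra*, *efo*).
*dufa*: final sound = /a/, a vowel → -fof → *dufafof*.
The final sound of *kib* is /b/, which is a voiced consonant, so the suffix is -ono, giving *kibono*.
*pomaf* — final sound /f/ (a voiceless consonant) → -ara → *pomafara*.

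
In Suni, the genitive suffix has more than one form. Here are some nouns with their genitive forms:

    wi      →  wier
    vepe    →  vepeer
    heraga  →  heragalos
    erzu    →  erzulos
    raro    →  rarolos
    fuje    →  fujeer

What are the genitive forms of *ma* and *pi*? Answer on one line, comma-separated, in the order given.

malos, pier

The pattern is front/back vowel harmony: -er when the last vowel of the stem is a front vowel (*wi*, *vepe*, *fuje*); -los when the last vowel of the stem is a back vowel (*heraga*, *erzu*, *raro*).
*ma*: last vowel = /a/, a back vowel → -los → *malos*.
Since the last vowel of *pi* is /i/ (a front vowel), it takes -er, giving *pier*.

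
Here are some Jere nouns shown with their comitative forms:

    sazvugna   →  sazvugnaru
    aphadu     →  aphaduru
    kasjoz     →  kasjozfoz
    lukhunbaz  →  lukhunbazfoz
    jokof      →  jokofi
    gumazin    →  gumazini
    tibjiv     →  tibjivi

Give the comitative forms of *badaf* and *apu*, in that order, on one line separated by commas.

badafi, apuru

The alternation tracks the final sound of the stem — -foz when the stem ends in a sibilant (*kasjoz*, *lukhunbaz*); -i when the stem ends in a non-sibilant consonant (*jokof*, *gumazin*, *tibjiv*); -ru when the stem ends in a vowel (*sazvugna*, *aphadu*).
Since the final sound of *badaf* is /f/ (a non-sibilant consonant), it takes -i, giving *badafi*.
The final sound of *apu* is /u/, which is a vowel, so the suffix is -ru, giving *apuru*.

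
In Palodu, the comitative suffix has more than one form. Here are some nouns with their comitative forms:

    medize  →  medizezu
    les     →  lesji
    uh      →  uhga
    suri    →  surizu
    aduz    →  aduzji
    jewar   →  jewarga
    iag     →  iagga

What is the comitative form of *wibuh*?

The pattern is sibilance of the final sound: -ji when the stem ends in a sibilant (*les*, *aduz*); -ga when the stem ends in a non-sibilant consonant (*uh*, *jewar*, *iag*); -zu when the stem ends in a vowel (*medize*, *suri*).
*wibuh* — final sound /h/ (a non-sibilant consonant) → -ga → *wibuhga*.

wibuhga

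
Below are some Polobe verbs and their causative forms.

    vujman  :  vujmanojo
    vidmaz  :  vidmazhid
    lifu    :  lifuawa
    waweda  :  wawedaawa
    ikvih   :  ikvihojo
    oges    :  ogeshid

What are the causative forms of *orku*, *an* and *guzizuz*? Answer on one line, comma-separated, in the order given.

The suffix is conditioned by the final sound: -hid when the stem ends in a sibilant (*vidmaz*, *oges*); -ojo when the stem ends in a non-sibilant consonant (*vujman*, *ikvih*); -awa when the stem ends in a vowel (*lifu*, *waweda*).
The final sound of *orku* is /u/, which is a vowel, so the suffix is -awa, giving *orkuawa*.
*an*: final sound = /n/, a non-sibilant consonant → -ojo → *anojo*.
Since the final sound of *guzizuz* is /z/ (a sibilant), it takes -hid, giving *guzizuzhid*.

orkuawa, anojo, guzizuzhid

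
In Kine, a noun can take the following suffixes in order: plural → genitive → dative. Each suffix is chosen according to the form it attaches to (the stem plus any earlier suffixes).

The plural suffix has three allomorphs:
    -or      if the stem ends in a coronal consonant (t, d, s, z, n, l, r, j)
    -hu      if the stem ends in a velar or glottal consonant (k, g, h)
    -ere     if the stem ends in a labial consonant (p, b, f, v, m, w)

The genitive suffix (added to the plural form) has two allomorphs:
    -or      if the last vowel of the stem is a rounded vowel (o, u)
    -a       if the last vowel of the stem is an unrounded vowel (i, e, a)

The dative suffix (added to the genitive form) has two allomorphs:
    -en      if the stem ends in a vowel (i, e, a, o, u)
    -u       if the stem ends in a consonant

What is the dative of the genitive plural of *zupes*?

*zupes* — final consonant /s/ (coronal) → -or → *zupesor*.
The last vowel of the plural form *zupesor* is /o/, which is a rounded vowel, so the genitive suffix is -or, giving *zupesoror*.
The final sound of the genitive form *zupesoror* is /r/, which is a consonant, so the dative suffix is -u, giving *zupesororu*.

zupesororu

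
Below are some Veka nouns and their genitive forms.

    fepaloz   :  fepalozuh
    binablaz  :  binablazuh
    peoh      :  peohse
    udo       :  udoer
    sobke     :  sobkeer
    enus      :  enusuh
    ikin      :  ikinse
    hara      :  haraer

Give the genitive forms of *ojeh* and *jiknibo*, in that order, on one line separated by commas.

The pattern is sibilance of the final sound: -uh when the stem ends in a sibilant (*fepaloz*, *binablaz*, *enus*); -se when the stem ends in a non-sibilant consonant (*peoh*, *ikin*); -er when the stem ends in a vowel (*udo*, *sobke*, *hara*).
*ojeh* — final sound /h/ (a non-sibilant consonant) → -se → *ojehse*.
*jiknibo* — final sound /o/ (a vowel) → -er → *jikniboer*.

ojehse, jikniboer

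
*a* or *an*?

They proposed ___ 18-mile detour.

The indefinite article is chosen by the initial *sound* of the following word, not its spelling.
The number *18* is spoken "eighteen", beginning with /ˌeɪˈtiːn/ — a vowel sound.
So the article is *an*: They proposed an 18-mile detour.

an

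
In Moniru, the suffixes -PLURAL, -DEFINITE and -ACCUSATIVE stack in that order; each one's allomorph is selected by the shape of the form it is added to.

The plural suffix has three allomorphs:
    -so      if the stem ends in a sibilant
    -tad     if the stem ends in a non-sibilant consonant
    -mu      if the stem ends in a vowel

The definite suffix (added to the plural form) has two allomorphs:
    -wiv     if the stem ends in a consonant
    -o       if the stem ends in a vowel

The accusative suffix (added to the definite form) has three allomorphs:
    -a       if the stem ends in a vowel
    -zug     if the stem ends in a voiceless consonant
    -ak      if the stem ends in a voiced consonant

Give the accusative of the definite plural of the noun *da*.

damuoa

*da*: final sound = /a/, a vowel → -mu → *damu*.
The plural form *damu* — final sound /u/ (a vowel) → -o → *damuo*.
The definite form *damuo*: final sound = /o/, a vowel → -a → *damuoa*.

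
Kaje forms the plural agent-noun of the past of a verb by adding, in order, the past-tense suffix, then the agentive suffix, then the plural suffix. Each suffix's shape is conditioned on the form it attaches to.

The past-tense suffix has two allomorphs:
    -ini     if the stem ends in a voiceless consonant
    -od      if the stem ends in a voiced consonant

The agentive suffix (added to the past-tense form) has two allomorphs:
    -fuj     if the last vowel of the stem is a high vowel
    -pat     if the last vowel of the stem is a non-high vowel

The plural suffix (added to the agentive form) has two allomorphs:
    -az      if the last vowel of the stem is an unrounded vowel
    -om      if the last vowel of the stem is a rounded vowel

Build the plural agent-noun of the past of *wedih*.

*wedih* — final consonant /h/ (voiceless) → -ini → *wedihini*.
Since the last vowel of the past-tense form *wedihini* is /i/ (a high vowel), it takes -fuj, giving *wedihinifuj*.
The agentive form *wedihinifuj*: last vowel = /u/, a rounded vowel → -om → *wedihinifujom*.

wedihinifujom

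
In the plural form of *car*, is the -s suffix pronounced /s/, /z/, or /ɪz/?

/z/

The stem *car* ends in a voiced non-sibilant sound.
The plural suffix surfaces as /ɪz/ after sibilants, /s/ after other voiceless consonants, and /z/ after other voiced sounds.
So the plural -s on *car* is pronounced /z/.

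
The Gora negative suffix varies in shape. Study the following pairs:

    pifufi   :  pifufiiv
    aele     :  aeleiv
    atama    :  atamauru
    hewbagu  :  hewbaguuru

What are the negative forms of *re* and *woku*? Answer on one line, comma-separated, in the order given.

reiv, wokuuru

The pattern is front/back vowel harmony: -iv when the last vowel of the stem is a front vowel (*pifufi*, *aele*); -uru when the last vowel of the stem is a back vowel (*atama*, *hewbagu*).
Since the last vowel of *re* is /e/ (a front vowel), it takes -iv, giving *reiv*.
*woku*: last vowel = /u/, a back vowel → -uru → *wokuuru*.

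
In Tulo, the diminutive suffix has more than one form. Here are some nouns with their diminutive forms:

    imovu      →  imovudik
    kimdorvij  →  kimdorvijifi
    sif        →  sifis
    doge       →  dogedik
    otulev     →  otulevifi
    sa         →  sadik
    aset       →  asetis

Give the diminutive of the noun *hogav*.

Looking at the final sound of each stem: -is when the stem ends in a voiceless consonant (*sif*, *aset*); -ifi when the stem ends in a voiced consonant (*kimdorvij*, *otulev*); -dik when the stem ends in a vowel (*imovu*, *doge*, *sa*).
The final sound of *hogav* is /v/, which is a voiced consonant, so the suffix is -ifi, giving *hogavifi*.

hogavifi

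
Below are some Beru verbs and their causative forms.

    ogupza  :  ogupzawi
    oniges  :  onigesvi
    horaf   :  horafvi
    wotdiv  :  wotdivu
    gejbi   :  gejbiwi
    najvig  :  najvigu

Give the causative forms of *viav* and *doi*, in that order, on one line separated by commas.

The suffix is conditioned by the final sound: -vi when the stem ends in a voiceless consonant (*oniges*, *horaf*); -u when the stem ends in a voiced consonant (*wotdiv*, *najvig*); -wi when the stem ends in a vowel (*ogupza*, *gejbi*).
*viav*: final sound = /v/, a voiced consonant → -u → *viavu*.
*doi*: final sound = /i/, a vowel → -wi → *doiwi*.

viavu, doiwi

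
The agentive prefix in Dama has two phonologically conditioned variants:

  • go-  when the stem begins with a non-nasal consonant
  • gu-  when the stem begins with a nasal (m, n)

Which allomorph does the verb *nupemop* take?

gu-

*nupemop* — first consonant /n/ (a nasal) → gu-.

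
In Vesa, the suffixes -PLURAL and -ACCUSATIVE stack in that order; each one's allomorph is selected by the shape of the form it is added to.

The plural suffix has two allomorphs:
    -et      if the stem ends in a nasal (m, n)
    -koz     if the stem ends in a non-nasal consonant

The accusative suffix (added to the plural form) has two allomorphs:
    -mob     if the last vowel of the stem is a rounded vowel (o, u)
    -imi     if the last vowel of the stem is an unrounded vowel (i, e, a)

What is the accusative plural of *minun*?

*minun*: final consonant = /n/, a nasal → -et → *minunet*.
The plural form *minunet* — last vowel /e/ (an unrounded vowel) → -imi → *minunetimi*.

minunetimi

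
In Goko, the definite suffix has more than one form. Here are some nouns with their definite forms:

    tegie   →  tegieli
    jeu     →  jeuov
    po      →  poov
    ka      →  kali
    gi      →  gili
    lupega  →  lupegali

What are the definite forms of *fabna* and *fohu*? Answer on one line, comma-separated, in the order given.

fabnali, fohuov

The suffix is conditioned by the last vowel: -ov when the last vowel of the stem is a rounded vowel (*jeu*, *po*); -li when the last vowel of the stem is an unrounded vowel (*tegie*, *ka*, *gi*, *lupega*).
The last vowel of *fabna* is /a/, which is an unrounded vowel, so the suffix is -li, giving *fabnali*.
Since the last vowel of *fohu* is /u/ (a rounded vowel), it takes -ov, giving *fohuov*.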